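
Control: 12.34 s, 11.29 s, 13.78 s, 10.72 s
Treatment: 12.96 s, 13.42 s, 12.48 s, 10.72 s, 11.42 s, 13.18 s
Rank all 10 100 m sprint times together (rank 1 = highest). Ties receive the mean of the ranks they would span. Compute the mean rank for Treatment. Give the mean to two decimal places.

Sorted (descending): 13.78, 13.42, 13.18, 12.96, 12.48, 12.34, 11.42, 11.29, 10.72, 10.72
The 2 values of 10.72 occupy positions 9–10 → average rank (9+10)/2 = 9.5.
Treatment values → pooled ranks: 12.96→4, 13.42→2, 12.48→5, 10.72→9.5, 11.42→7, 13.18→3
Mean rank = (4 + 2 + 5 + 9.5 + 7 + 3) / 6 = 5.08

5.08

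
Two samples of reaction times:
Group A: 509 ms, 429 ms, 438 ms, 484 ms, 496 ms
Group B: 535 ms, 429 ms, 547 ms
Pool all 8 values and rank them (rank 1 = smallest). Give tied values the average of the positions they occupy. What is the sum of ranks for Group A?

Sorted (ascending): 429, 429, 438, 484, 496, 509, 535, 547
The 2 values of 429 occupy positions 1–2 → average rank (1+2)/2 = 1.5.
Group A values → pooled ranks: 509→6, 429→1.5, 438→3, 484→4, 496→5
Rank sum = 6 + 1.5 + 3 + 4 + 5 = 19.5

19.5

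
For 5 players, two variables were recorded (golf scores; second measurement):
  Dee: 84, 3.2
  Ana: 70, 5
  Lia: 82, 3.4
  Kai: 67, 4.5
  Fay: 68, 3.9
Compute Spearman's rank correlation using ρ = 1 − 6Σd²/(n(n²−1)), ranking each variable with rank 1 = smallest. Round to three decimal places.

-0.700

Ranks of variable 1: 5, 3, 4, 1, 2
Ranks of variable 2: 1, 5, 2, 4, 3
d = r₁ − r₂: 4, -2, 2, -3, -1
d²: 16, 4, 4, 9, 1; Σd² = 34
ρ = 1 − 6·34/(5·24) = 1 − 204/120 = -0.700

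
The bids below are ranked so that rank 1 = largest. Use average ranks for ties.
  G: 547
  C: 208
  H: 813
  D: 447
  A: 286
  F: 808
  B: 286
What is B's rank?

Sorted (descending): 813, 808, 547, 447, 286, 286, 208
The 2 values of 286 occupy positions 5–6 → average rank (5+6)/2 = 5.5.
B has value 286 → rank 5.5.

5.5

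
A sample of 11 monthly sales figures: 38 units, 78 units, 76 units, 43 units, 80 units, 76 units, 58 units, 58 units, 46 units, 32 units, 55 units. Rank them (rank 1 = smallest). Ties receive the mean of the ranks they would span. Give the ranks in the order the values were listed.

Sorted (ascending): 32, 38, 43, 46, 55, 58, 58, 76, 76, 78, 80
The 2 values of 58 occupy positions 6–7 → average rank (6+7)/2 = 6.5.
The 2 values of 76 occupy positions 8–9 → average rank (8+9)/2 = 8.5.

2, 10, 8.5, 3, 11, 8.5, 6.5, 6.5, 4, 1, 5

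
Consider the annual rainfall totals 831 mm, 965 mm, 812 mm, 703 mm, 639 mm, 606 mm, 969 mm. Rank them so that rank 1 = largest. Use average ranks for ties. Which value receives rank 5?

703

Sorted (descending): 969, 965, 831, 812, 703, 639, 606
No ties — each value takes its position as its rank.
Rank 5 → value 703.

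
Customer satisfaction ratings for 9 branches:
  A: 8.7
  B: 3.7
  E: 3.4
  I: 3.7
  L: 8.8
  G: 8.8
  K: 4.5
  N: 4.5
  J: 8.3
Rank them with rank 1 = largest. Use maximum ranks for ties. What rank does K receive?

6

Sorted (descending): 8.8, 8.8, 8.7, 8.3, 4.5, 4.5, 3.7, 3.7, 3.4
The 2 values of 8.8 occupy positions 1–2 → each gets rank 2.
The 2 values of 4.5 occupy positions 5–6 → each gets rank 6.
The 2 values of 3.7 occupy positions 7–8 → each gets rank 8.
K has value 4.5 → rank 6.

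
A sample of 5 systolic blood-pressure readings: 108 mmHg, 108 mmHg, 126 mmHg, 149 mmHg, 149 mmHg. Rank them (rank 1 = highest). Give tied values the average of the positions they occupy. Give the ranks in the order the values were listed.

Sorted (descending): 149, 149, 126, 108, 108
The 2 values of 149 occupy positions 1–2 → average rank (1+2)/2 = 1.5.
The 2 values of 108 occupy positions 4–5 → average rank (4+5)/2 = 4.5.

4.5, 4.5, 3, 1.5, 1.5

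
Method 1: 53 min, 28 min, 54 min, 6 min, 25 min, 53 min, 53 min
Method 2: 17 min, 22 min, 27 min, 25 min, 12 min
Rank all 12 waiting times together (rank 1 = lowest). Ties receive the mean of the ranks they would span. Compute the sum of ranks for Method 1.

56.5

Sorted (ascending): 6, 12, 17, 22, 25, 25, 27, 28, 53, 53, 53, 54
The 2 values of 25 occupy positions 5–6 → average rank (5+6)/2 = 5.5.
The 3 values of 53 occupy positions 9–11 → average rank 10.
Method 1 values → pooled ranks: 53→10, 28→8, 54→12, 6→1, 25→5.5, 53→10, 53→10
Rank sum = 10 + 8 + 12 + 1 + 5.5 + 10 + 10 = 56.5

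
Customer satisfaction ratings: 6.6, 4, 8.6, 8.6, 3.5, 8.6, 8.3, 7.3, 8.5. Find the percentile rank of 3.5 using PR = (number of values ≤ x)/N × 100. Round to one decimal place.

11.1

N = 9.
Strictly below 3.5: 0. Equal to 3.5: 1.
PR = 1/9 × 100 = 11.1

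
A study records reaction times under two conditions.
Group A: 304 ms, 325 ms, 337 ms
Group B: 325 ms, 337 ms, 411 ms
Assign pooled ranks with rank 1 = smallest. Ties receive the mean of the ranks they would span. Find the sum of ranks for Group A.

Sorted (ascending): 304, 325, 325, 337, 337, 411
The 2 values of 325 occupy positions 2–3 → average rank (2+3)/2 = 2.5.
The 2 values of 337 occupy positions 4–5 → average rank (4+5)/2 = 4.5.
Group A values → pooled ranks: 304→1, 325→2.5, 337→4.5
Rank sum = 1 + 2.5 + 4.5 = 8

8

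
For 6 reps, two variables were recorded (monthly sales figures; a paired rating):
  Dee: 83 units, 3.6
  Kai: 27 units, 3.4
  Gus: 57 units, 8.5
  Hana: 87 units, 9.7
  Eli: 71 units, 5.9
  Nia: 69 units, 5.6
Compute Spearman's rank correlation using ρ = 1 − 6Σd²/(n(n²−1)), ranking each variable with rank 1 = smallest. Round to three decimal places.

Ranks of variable 1: 5, 1, 2, 6, 4, 3
Ranks of variable 2: 2, 1, 5, 6, 4, 3
d = r₁ − r₂: 3, 0, -3, 0, 0, 0
d²: 9, 0, 9, 0, 0, 0; Σd² = 18
ρ = 1 − 6·18/(6·35) = 1 − 108/210 = 0.486

0.486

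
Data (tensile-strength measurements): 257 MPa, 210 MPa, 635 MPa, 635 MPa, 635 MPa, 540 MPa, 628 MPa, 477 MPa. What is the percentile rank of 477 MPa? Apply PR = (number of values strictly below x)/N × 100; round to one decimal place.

25.0

N = 8.
Strictly below 477: 2. Equal to 477: 1.
PR = 2/8 × 100 = 25.0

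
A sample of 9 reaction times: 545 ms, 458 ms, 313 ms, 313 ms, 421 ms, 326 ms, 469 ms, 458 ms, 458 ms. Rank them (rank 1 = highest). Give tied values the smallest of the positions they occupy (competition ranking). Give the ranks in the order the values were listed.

1, 3, 8, 8, 6, 7, 2, 3, 3

Sorted (descending): 545, 469, 458, 458, 458, 421, 326, 313, 313
The 3 values of 458 occupy positions 3–5 → each gets rank 3.
The 2 values of 313 occupy positions 8–9 → each gets rank 8.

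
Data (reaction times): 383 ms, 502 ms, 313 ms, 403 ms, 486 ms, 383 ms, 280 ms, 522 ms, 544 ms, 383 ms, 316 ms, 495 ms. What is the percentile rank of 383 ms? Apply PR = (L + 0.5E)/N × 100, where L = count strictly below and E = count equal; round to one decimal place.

37.5

N = 12.
Strictly below 383: 3. Equal to 383: 3.
PR = (3 + 0.5·3)/12 × 100 = 37.5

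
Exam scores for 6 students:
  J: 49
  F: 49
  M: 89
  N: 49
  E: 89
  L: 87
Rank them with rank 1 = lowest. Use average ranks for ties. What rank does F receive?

Sorted (ascending): 49, 49, 49, 87, 89, 89
The 3 values of 49 occupy positions 1–3 → average rank 2.
The 2 values of 89 occupy positions 5–6 → average rank (5+6)/2 = 5.5.
F has value 49 → rank 2.

2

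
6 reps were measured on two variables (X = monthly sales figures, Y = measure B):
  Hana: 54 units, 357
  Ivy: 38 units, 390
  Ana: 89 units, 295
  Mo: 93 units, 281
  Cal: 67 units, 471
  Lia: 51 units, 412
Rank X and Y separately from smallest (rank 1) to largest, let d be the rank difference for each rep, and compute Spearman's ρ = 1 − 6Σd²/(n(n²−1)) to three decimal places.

Ranks of variable 1: 3, 1, 5, 6, 4, 2
Ranks of variable 2: 3, 4, 2, 1, 6, 5
d = r₁ − r₂: 0, -3, 3, 5, -2, -3
d²: 0, 9, 9, 25, 4, 9; Σd² = 56
ρ = 1 − 6·56/(6·35) = 1 − 336/210 = -0.600

-0.600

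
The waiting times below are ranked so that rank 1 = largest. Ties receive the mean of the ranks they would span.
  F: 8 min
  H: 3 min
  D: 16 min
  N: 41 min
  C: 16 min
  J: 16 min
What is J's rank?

3

Sorted (descending): 41, 16, 16, 16, 8, 3
The 3 values of 16 occupy positions 2–4 → average rank 3.
J has value 16 min → rank 3.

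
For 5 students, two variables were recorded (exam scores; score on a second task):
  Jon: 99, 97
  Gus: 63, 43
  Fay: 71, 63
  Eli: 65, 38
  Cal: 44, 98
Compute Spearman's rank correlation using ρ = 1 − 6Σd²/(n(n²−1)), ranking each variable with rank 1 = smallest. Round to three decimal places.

Ranks of variable 1: 5, 2, 4, 3, 1
Ranks of variable 2: 4, 2, 3, 1, 5
d = r₁ − r₂: 1, 0, 1, 2, -4
d²: 1, 0, 1, 4, 16; Σd² = 22
ρ = 1 − 6·22/(5·24) = 1 − 132/120 = -0.100

-0.100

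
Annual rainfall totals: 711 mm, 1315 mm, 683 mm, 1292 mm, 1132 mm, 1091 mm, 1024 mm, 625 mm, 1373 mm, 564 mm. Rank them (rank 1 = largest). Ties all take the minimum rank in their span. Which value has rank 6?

Sorted (descending): 1373, 1315, 1292, 1132, 1091, 1024, 711, 683, 625, 564
No ties — each value takes its position as its rank.
Rank 6 → value 1024.

1024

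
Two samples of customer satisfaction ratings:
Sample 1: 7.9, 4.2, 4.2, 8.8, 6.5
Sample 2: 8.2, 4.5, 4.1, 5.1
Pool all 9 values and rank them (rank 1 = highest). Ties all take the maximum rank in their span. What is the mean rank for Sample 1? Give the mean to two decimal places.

Sorted (descending): 8.8, 8.2, 7.9, 6.5, 5.1, 4.5, 4.2, 4.2, 4.1
The 2 values of 4.2 occupy positions 7–8 → each gets rank 8.
Sample 1 values → pooled ranks: 7.9→3, 4.2→8, 4.2→8, 8.8→1, 6.5→4
Mean rank = (3 + 8 + 8 + 1 + 4) / 5 = 4.80

4.80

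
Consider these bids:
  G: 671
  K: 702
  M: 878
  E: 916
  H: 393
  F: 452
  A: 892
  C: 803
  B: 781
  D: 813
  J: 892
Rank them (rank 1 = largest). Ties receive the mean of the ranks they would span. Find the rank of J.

Sorted (descending): 916, 892, 892, 878, 813, 803, 781, 702, 671, 452, 393
The 2 values of 892 occupy positions 2–3 → average rank (2+3)/2 = 2.5.
J has value 892 → rank 2.5.

2.5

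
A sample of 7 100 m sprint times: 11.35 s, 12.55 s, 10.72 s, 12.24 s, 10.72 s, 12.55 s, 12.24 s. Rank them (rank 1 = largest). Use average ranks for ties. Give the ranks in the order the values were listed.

5, 1.5, 6.5, 3.5, 6.5, 1.5, 3.5

Sorted (descending): 12.55, 12.55, 12.24, 12.24, 11.35, 10.72, 10.72
The 2 values of 12.55 occupy positions 1–2 → average rank (1+2)/2 = 1.5.
The 2 values of 12.24 occupy positions 3–4 → average rank (3+4)/2 = 3.5.
The 2 values of 10.72 occupy positions 6–7 → average rank (6+7)/2 = 6.5.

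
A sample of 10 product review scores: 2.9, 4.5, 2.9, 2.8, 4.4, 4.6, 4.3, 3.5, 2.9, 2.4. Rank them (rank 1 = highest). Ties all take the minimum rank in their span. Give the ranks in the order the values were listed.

Sorted (descending): 4.6, 4.5, 4.4, 4.3, 3.5, 2.9, 2.9, 2.9, 2.8, 2.4
The 3 values of 2.9 occupy positions 6–8 → each gets rank 6.

6, 2, 6, 9, 3, 1, 4, 5, 6, 10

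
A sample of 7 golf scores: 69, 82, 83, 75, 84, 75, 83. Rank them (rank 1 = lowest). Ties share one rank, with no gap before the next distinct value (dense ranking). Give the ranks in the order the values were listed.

1, 3, 4, 2, 5, 2, 4

Sorted (ascending): 69, 75, 75, 82, 83, 83, 84
The 2 values of 75 share dense rank 2.
The 2 values of 83 share dense rank 4.
Remaining distinct values take the next consecutive integers.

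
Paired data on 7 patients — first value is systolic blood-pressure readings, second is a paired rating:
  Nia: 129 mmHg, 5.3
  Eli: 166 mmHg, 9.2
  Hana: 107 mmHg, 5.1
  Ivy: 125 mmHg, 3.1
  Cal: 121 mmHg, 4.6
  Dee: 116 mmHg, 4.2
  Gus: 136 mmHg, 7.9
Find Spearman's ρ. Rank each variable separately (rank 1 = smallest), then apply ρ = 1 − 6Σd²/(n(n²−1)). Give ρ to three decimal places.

Ranks of variable 1: 5, 7, 1, 4, 3, 2, 6
Ranks of variable 2: 5, 7, 4, 1, 3, 2, 6
d = r₁ − r₂: 0, 0, -3, 3, 0, 0, 0
d²: 0, 0, 9, 9, 0, 0, 0; Σd² = 18
ρ = 1 − 6·18/(7·48) = 1 − 108/336 = 0.679

0.679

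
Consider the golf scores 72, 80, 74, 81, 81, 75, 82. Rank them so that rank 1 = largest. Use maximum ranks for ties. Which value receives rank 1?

82

Sorted (descending): 82, 81, 81, 80, 75, 74, 72
The 2 values of 81 occupy positions 2–3 → each gets rank 3.
Rank 1 → value 82.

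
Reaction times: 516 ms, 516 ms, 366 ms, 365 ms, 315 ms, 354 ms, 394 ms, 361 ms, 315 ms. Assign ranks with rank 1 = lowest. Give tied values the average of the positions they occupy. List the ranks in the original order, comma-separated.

8.5, 8.5, 6, 5, 1.5, 3, 7, 4, 1.5

Sorted (ascending): 315, 315, 354, 361, 365, 366, 394, 516, 516
The 2 values of 315 occupy positions 1–2 → average rank (1+2)/2 = 1.5.
The 2 values of 516 occupy positions 8–9 → average rank (8+9)/2 = 8.5.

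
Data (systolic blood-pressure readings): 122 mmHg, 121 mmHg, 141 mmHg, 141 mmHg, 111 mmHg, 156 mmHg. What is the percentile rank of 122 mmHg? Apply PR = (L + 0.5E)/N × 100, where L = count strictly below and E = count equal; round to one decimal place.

N = 6.
Strictly below 122: 2. Equal to 122: 1.
PR = (2 + 0.5·1)/6 × 100 = 41.7

41.7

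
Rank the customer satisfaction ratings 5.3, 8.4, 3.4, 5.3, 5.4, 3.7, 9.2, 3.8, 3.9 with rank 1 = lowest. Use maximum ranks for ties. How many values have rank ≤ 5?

Sorted (ascending): 3.4, 3.7, 3.8, 3.9, 5.3, 5.3, 5.4, 8.4, 9.2
The 2 values of 5.3 occupy positions 5–6 → each gets rank 6.
Ranks ≤ 5: {1, 2, 3, 4} → 4 values.

4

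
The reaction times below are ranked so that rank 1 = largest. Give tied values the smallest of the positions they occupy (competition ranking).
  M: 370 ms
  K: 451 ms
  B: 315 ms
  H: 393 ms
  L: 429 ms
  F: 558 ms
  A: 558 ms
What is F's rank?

Sorted (descending): 558, 558, 451, 429, 393, 370, 315
The 2 values of 558 occupy positions 1–2 → each gets rank 1.
F has value 558 ms → rank 1.

1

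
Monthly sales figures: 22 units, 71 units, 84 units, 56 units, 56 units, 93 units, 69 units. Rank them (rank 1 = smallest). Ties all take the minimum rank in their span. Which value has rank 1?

Sorted (ascending): 22, 56, 56, 69, 71, 84, 93
The 2 values of 56 occupy positions 2–3 → each gets rank 2.
Rank 1 → value 22.

22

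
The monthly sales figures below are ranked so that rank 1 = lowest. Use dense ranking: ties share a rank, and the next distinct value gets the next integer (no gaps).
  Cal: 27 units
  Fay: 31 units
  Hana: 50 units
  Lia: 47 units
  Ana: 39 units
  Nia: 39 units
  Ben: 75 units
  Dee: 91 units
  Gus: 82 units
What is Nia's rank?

3

Sorted (ascending): 27, 31, 39, 39, 47, 50, 75, 82, 91
The 2 values of 39 share dense rank 3.
Remaining distinct values take the next consecutive integers.
Nia has value 39 units → rank 3.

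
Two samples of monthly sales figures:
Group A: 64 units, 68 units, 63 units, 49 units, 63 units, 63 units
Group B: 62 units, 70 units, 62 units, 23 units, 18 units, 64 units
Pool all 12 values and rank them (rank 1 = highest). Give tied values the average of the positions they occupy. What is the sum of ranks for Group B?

Sorted (descending): 70, 68, 64, 64, 63, 63, 63, 62, 62, 49, 23, 18
The 2 values of 64 occupy positions 3–4 → average rank (3+4)/2 = 3.5.
The 3 values of 63 occupy positions 5–7 → average rank 6.
The 2 values of 62 occupy positions 8–9 → average rank (8+9)/2 = 8.5.
Group B values → pooled ranks: 62→8.5, 70→1, 62→8.5, 23→11, 18→12, 64→3.5
Rank sum = 8.5 + 1 + 8.5 + 11 + 12 + 3.5 = 44.5

44.5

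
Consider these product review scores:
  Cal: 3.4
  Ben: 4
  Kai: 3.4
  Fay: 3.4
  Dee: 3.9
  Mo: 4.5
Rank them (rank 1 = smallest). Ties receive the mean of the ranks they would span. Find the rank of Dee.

Sorted (ascending): 3.4, 3.4, 3.4, 3.9, 4, 4.5
The 3 values of 3.4 occupy positions 1–3 → average rank 2.
Dee has value 3.9 → rank 4.

4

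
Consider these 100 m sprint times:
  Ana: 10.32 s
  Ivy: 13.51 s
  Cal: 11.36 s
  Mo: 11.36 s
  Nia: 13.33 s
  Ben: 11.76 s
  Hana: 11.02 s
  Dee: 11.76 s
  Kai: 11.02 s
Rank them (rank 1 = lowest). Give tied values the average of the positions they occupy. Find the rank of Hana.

Sorted (ascending): 10.32, 11.02, 11.02, 11.36, 11.36, 11.76, 11.76, 13.33, 13.51
The 2 values of 11.02 occupy positions 2–3 → average rank (2+3)/2 = 2.5.
The 2 values of 11.36 occupy positions 4–5 → average rank (4+5)/2 = 4.5.
The 2 values of 11.76 occupy positions 6–7 → average rank (6+7)/2 = 6.5.
Hana has value 11.02 s → rank 2.5.

2.5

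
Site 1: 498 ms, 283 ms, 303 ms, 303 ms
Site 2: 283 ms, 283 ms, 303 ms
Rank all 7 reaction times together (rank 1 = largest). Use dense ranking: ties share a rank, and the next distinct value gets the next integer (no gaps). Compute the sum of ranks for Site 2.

8

Sorted (descending): 498, 303, 303, 303, 283, 283, 283
The 3 values of 303 share dense rank 2.
The 3 values of 283 share dense rank 3.
Remaining distinct values take the next consecutive integers.
Site 2 values → pooled ranks: 283→3, 283→3, 303→2
Rank sum = 3 + 3 + 2 = 8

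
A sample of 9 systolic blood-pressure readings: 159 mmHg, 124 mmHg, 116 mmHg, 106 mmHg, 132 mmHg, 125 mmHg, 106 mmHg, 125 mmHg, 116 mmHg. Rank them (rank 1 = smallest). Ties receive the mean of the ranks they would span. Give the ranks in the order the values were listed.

9, 5, 3.5, 1.5, 8, 6.5, 1.5, 6.5, 3.5

Sorted (ascending): 106, 106, 116, 116, 124, 125, 125, 132, 159
The 2 values of 106 occupy positions 1–2 → average rank (1+2)/2 = 1.5.
The 2 values of 116 occupy positions 3–4 → average rank (3+4)/2 = 3.5.
The 2 values of 125 occupy positions 6–7 → average rank (6+7)/2 = 6.5.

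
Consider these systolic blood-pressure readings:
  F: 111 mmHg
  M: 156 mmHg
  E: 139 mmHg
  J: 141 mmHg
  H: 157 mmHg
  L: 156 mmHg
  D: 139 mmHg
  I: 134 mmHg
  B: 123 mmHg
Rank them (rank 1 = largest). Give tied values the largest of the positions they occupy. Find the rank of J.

4

Sorted (descending): 157, 156, 156, 141, 139, 139, 134, 123, 111
The 2 values of 156 occupy positions 2–3 → each gets rank 3.
The 2 values of 139 occupy positions 5–6 → each gets rank 6.
J has value 141 mmHg → rank 4.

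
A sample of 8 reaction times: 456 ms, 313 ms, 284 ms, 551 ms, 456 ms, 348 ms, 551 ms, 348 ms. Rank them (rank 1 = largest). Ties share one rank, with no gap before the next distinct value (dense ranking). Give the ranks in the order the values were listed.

2, 4, 5, 1, 2, 3, 1, 3

Sorted (descending): 551, 551, 456, 456, 348, 348, 313, 284
The 2 values of 551 share dense rank 1.
The 2 values of 456 share dense rank 2.
The 2 values of 348 share dense rank 3.
Remaining distinct values take the next consecutive integers.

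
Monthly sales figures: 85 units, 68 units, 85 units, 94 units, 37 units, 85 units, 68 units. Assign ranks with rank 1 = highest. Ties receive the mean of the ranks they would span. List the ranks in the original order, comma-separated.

3, 5.5, 3, 1, 7, 3, 5.5

Sorted (descending): 94, 85, 85, 85, 68, 68, 37
The 3 values of 85 occupy positions 2–4 → average rank 3.
The 2 values of 68 occupy positions 5–6 → average rank (5+6)/2 = 5.5.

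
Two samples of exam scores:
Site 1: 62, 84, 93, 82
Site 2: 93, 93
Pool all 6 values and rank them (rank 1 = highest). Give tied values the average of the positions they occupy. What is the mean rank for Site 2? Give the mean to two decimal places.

Sorted (descending): 93, 93, 93, 84, 82, 62
The 3 values of 93 occupy positions 1–3 → average rank 2.
Site 2 values → pooled ranks: 93→2, 93→2
Mean rank = (2 + 2) / 2 = 2.00

2.00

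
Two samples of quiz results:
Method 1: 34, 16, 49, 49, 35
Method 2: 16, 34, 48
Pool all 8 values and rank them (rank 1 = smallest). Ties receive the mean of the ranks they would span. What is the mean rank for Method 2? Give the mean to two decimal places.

Sorted (ascending): 16, 16, 34, 34, 35, 48, 49, 49
The 2 values of 16 occupy positions 1–2 → average rank (1+2)/2 = 1.5.
The 2 values of 34 occupy positions 3–4 → average rank (3+4)/2 = 3.5.
The 2 values of 49 occupy positions 7–8 → average rank (7+8)/2 = 7.5.
Method 2 values → pooled ranks: 16→1.5, 34→3.5, 48→6
Mean rank = (1.5 + 3.5 + 6) / 3 = 3.67

3.67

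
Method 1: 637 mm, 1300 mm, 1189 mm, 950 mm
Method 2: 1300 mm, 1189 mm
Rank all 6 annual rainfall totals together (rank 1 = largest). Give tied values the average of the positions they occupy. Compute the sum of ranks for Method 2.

Sorted (descending): 1300, 1300, 1189, 1189, 950, 637
The 2 values of 1300 occupy positions 1–2 → average rank (1+2)/2 = 1.5.
The 2 values of 1189 occupy positions 3–4 → average rank (3+4)/2 = 3.5.
Method 2 values → pooled ranks: 1300→1.5, 1189→3.5
Rank sum = 1.5 + 3.5 = 5

5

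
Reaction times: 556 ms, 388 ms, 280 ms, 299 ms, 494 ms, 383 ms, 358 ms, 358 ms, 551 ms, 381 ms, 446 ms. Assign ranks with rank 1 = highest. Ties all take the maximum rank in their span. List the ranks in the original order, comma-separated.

Sorted (descending): 556, 551, 494, 446, 388, 383, 381, 358, 358, 299, 280
The 2 values of 358 occupy positions 8–9 → each gets rank 9.

1, 5, 11, 10, 3, 6, 9, 9, 2, 7, 4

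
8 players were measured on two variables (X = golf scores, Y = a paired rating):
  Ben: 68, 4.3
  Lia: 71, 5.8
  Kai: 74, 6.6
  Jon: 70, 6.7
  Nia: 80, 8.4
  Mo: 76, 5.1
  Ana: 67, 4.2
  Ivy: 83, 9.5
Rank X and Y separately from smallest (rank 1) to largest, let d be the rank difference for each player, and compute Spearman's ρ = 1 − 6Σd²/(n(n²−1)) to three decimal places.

Ranks of variable 1: 2, 4, 5, 3, 7, 6, 1, 8
Ranks of variable 2: 2, 4, 5, 6, 7, 3, 1, 8
d = r₁ − r₂: 0, 0, 0, -3, 0, 3, 0, 0
d²: 0, 0, 0, 9, 0, 9, 0, 0; Σd² = 18
ρ = 1 − 6·18/(8·63) = 1 − 108/504 = 0.786

0.786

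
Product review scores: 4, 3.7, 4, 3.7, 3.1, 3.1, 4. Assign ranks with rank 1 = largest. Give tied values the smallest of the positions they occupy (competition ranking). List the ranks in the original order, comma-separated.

Sorted (descending): 4, 4, 4, 3.7, 3.7, 3.1, 3.1
The 3 values of 4 occupy positions 1–3 → each gets rank 1.
The 2 values of 3.7 occupy positions 4–5 → each gets rank 4.
The 2 values of 3.1 occupy positions 6–7 → each gets rank 6.

1, 4, 1, 4, 6, 6, 1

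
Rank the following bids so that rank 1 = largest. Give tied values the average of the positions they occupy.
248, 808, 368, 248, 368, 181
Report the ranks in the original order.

Sorted (descending): 808, 368, 368, 248, 248, 181
The 2 values of 368 occupy positions 2–3 → average rank (2+3)/2 = 2.5.
The 2 values of 248 occupy positions 4–5 → average rank (4+5)/2 = 4.5.

4.5, 1, 2.5, 4.5, 2.5, 6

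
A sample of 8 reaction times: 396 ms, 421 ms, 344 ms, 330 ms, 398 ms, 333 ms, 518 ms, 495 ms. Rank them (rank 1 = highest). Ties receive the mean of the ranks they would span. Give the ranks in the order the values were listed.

Sorted (descending): 518, 495, 421, 398, 396, 344, 333, 330
No ties — each value takes its position as its rank.

5, 3, 6, 8, 4, 7, 1, 2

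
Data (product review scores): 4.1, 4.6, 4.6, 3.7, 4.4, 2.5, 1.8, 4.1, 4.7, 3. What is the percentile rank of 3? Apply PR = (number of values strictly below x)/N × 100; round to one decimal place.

N = 10.
Strictly below 3: 2. Equal to 3: 1.
PR = 2/10 × 100 = 20.0

20.0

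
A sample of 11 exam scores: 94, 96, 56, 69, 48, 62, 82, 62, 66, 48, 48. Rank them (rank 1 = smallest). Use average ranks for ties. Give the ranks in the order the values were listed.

10, 11, 4, 8, 2, 5.5, 9, 5.5, 7, 2, 2

Sorted (ascending): 48, 48, 48, 56, 62, 62, 66, 69, 82, 94, 96
The 3 values of 48 occupy positions 1–3 → average rank 2.
The 2 values of 62 occupy positions 5–6 → average rank (5+6)/2 = 5.5.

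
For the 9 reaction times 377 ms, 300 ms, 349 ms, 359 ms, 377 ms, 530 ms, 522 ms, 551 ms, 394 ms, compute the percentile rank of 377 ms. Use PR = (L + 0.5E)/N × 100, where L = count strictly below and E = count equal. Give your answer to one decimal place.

44.4

N = 9.
Strictly below 377: 3. Equal to 377: 2.
PR = (3 + 0.5·2)/9 × 100 = 44.4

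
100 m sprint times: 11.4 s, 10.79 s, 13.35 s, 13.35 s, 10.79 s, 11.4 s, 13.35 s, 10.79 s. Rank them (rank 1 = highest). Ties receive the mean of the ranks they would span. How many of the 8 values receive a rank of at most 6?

Sorted (descending): 13.35, 13.35, 13.35, 11.4, 11.4, 10.79, 10.79, 10.79
The 3 values of 13.35 occupy positions 1–3 → average rank 2.
The 2 values of 11.4 occupy positions 4–5 → average rank (4+5)/2 = 4.5.
The 3 values of 10.79 occupy positions 6–8 → average rank 7.
Ranks ≤ 6: {2, 2, 2, 4.5, 4.5} → 5 values.

5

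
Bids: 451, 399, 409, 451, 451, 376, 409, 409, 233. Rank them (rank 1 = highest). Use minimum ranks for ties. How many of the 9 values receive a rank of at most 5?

6

Sorted (descending): 451, 451, 451, 409, 409, 409, 399, 376, 233
The 3 values of 451 occupy positions 1–3 → each gets rank 1.
The 3 values of 409 occupy positions 4–6 → each gets rank 4.
Ranks ≤ 5: {1, 1, 1, 4, 4, 4} → 6 values.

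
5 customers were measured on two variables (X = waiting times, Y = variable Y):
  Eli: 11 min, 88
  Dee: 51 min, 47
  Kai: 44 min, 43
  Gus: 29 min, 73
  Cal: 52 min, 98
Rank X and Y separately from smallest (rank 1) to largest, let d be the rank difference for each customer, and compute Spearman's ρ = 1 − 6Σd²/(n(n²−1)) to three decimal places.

0.100

Ranks of variable 1: 1, 4, 3, 2, 5
Ranks of variable 2: 4, 2, 1, 3, 5
d = r₁ − r₂: -3, 2, 2, -1, 0
d²: 9, 4, 4, 1, 0; Σd² = 18
ρ = 1 − 6·18/(5·24) = 1 − 108/120 = 0.100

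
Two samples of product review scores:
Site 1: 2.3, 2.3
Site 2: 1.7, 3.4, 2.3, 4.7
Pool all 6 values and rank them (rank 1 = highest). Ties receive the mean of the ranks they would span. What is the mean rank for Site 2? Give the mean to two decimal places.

Sorted (descending): 4.7, 3.4, 2.3, 2.3, 2.3, 1.7
The 3 values of 2.3 occupy positions 3–5 → average rank 4.
Site 2 values → pooled ranks: 1.7→6, 3.4→2, 2.3→4, 4.7→1
Mean rank = (6 + 2 + 4 + 1) / 4 = 3.25

3.25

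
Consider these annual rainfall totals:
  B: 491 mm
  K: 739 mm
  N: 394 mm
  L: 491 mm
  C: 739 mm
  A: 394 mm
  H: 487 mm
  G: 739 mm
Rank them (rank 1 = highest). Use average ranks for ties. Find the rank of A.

Sorted (descending): 739, 739, 739, 491, 491, 487, 394, 394
The 3 values of 739 occupy positions 1–3 → average rank 2.
The 2 values of 491 occupy positions 4–5 → average rank (4+5)/2 = 4.5.
The 2 values of 394 occupy positions 7–8 → average rank (7+8)/2 = 7.5.
A has value 394 mm → rank 7.5.

7.5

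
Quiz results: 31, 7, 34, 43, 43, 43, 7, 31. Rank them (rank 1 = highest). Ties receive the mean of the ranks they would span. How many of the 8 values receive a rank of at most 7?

6

Sorted (descending): 43, 43, 43, 34, 31, 31, 7, 7
The 3 values of 43 occupy positions 1–3 → average rank 2.
The 2 values of 31 occupy positions 5–6 → average rank (5+6)/2 = 5.5.
The 2 values of 7 occupy positions 7–8 → average rank (7+8)/2 = 7.5.
Ranks ≤ 7: {2, 2, 2, 4, 5.5, 5.5} → 6 values.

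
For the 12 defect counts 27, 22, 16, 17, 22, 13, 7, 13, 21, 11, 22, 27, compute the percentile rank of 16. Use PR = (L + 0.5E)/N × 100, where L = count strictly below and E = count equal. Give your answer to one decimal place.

N = 12.
Strictly below 16: 4. Equal to 16: 1.
PR = (4 + 0.5·1)/12 × 100 = 37.5

37.5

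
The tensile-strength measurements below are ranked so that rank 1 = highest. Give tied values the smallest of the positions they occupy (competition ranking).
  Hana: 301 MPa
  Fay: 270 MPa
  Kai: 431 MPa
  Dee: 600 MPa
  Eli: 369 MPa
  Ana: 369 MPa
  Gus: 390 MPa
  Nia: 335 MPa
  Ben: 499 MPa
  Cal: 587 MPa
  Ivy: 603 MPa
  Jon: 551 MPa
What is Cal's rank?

3

Sorted (descending): 603, 600, 587, 551, 499, 431, 390, 369, 369, 335, 301, 270
The 2 values of 369 occupy positions 8–9 → each gets rank 8.
Cal has value 587 MPa → rank 3.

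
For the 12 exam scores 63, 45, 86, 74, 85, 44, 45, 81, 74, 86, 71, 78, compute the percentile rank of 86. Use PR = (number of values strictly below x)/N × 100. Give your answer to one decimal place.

N = 12.
Strictly below 86: 10. Equal to 86: 2.
PR = 10/12 × 100 = 83.3

83.3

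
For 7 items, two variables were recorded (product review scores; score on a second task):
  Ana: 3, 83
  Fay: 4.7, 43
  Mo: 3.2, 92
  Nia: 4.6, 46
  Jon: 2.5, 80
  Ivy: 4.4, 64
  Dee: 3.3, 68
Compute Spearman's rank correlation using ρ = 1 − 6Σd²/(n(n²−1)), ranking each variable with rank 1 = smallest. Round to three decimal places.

-0.857

Ranks of variable 1: 2, 7, 3, 6, 1, 5, 4
Ranks of variable 2: 6, 1, 7, 2, 5, 3, 4
d = r₁ − r₂: -4, 6, -4, 4, -4, 2, 0
d²: 16, 36, 16, 16, 16, 4, 0; Σd² = 104
ρ = 1 − 6·104/(7·48) = 1 − 624/336 = -0.857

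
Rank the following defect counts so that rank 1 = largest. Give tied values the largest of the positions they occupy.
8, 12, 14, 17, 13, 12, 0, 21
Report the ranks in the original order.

7, 6, 3, 2, 4, 6, 8, 1

Sorted (descending): 21, 17, 14, 13, 12, 12, 8, 0
The 2 values of 12 occupy positions 5–6 → each gets rank 6.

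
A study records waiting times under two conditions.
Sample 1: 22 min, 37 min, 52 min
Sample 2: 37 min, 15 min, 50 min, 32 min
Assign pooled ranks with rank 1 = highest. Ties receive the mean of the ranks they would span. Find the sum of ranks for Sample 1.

10.5

Sorted (descending): 52, 50, 37, 37, 32, 22, 15
The 2 values of 37 occupy positions 3–4 → average rank (3+4)/2 = 3.5.
Sample 1 values → pooled ranks: 22→6, 37→3.5, 52→1
Rank sum = 6 + 3.5 + 1 = 10.5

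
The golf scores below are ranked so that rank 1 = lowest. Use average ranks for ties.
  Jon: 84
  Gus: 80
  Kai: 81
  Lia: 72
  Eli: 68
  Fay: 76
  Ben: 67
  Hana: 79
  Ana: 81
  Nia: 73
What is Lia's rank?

Sorted (ascending): 67, 68, 72, 73, 76, 79, 80, 81, 81, 84
The 2 values of 81 occupy positions 8–9 → average rank (8+9)/2 = 8.5.
Lia has value 72 → rank 3.

3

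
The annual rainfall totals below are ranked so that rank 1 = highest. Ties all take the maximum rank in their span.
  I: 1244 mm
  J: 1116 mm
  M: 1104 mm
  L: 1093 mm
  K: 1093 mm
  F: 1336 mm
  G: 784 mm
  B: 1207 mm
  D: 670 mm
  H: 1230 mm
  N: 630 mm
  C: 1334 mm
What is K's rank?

Sorted (descending): 1336, 1334, 1244, 1230, 1207, 1116, 1104, 1093, 1093, 784, 670, 630
The 2 values of 1093 occupy positions 8–9 → each gets rank 9.
K has value 1093 mm → rank 9.

9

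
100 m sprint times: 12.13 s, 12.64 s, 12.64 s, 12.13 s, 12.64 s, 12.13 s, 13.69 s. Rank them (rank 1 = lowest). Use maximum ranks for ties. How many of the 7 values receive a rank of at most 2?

Sorted (ascending): 12.13, 12.13, 12.13, 12.64, 12.64, 12.64, 13.69
The 3 values of 12.13 occupy positions 1–3 → each gets rank 3.
The 3 values of 12.64 occupy positions 4–6 → each gets rank 6.
Ranks ≤ 2: {} → 0 values.

0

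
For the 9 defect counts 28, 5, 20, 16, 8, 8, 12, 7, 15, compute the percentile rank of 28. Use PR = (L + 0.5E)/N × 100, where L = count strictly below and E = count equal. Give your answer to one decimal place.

N = 9.
Strictly below 28: 8. Equal to 28: 1.
PR = (8 + 0.5·1)/9 × 100 = 94.4

94.4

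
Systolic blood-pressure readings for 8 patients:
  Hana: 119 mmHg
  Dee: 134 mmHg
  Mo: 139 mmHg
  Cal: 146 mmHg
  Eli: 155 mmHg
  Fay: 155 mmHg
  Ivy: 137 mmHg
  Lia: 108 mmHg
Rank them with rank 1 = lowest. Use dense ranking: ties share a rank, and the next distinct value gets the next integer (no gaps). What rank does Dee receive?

3

Sorted (ascending): 108, 119, 134, 137, 139, 146, 155, 155
The 2 values of 155 share dense rank 7.
Remaining distinct values take the next consecutive integers.
Dee has value 134 mmHg → rank 3.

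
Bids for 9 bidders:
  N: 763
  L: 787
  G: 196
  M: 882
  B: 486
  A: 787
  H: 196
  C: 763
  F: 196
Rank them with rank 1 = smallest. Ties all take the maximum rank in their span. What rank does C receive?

6

Sorted (ascending): 196, 196, 196, 486, 763, 763, 787, 787, 882
The 3 values of 196 occupy positions 1–3 → each gets rank 3.
The 2 values of 763 occupy positions 5–6 → each gets rank 6.
The 2 values of 787 occupy positions 7–8 → each gets rank 8.
C has value 763 → rank 6.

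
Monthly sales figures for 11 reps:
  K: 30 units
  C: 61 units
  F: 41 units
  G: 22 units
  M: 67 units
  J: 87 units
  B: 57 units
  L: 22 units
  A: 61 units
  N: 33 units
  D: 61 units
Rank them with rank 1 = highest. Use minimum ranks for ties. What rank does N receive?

8

Sorted (descending): 87, 67, 61, 61, 61, 57, 41, 33, 30, 22, 22
The 3 values of 61 occupy positions 3–5 → each gets rank 3.
The 2 values of 22 occupy positions 10–11 → each gets rank 10.
N has value 33 units → rank 8.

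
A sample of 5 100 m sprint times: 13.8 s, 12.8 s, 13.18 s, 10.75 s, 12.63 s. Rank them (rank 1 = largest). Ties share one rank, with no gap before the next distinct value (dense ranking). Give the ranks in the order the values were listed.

1, 3, 2, 5, 4

Sorted (descending): 13.8, 13.18, 12.8, 12.63, 10.75
No ties — each value takes its position as its rank.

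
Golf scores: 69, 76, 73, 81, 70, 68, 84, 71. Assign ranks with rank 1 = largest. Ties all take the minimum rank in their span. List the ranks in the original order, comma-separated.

7, 3, 4, 2, 6, 8, 1, 5

Sorted (descending): 84, 81, 76, 73, 71, 70, 69, 68
No ties — each value takes its position as its rank.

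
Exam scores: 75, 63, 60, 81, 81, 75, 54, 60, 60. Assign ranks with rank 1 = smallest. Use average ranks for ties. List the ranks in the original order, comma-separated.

Sorted (ascending): 54, 60, 60, 60, 63, 75, 75, 81, 81
The 3 values of 60 occupy positions 2–4 → average rank 3.
The 2 values of 75 occupy positions 6–7 → average rank (6+7)/2 = 6.5.
The 2 values of 81 occupy positions 8–9 → average rank (8+9)/2 = 8.5.

6.5, 5, 3, 8.5, 8.5, 6.5, 1, 3, 3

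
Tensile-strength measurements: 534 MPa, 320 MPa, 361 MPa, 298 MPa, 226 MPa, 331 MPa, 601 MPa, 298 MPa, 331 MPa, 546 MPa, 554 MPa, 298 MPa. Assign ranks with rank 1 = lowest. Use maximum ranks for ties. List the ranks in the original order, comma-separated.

9, 5, 8, 4, 1, 7, 12, 4, 7, 10, 11, 4

Sorted (ascending): 226, 298, 298, 298, 320, 331, 331, 361, 534, 546, 554, 601
The 3 values of 298 occupy positions 2–4 → each gets rank 4.
The 2 values of 331 occupy positions 6–7 → each gets rank 7.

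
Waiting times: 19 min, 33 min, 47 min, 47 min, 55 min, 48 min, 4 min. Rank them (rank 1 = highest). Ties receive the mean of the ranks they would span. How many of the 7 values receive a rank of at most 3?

2

Sorted (descending): 55, 48, 47, 47, 33, 19, 4
The 2 values of 47 occupy positions 3–4 → average rank (3+4)/2 = 3.5.
Ranks ≤ 3: {1, 2} → 2 values.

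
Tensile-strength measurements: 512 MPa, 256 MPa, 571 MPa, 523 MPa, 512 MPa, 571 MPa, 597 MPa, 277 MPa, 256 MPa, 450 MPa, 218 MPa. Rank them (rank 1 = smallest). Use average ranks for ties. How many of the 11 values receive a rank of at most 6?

5

Sorted (ascending): 218, 256, 256, 277, 450, 512, 512, 523, 571, 571, 597
The 2 values of 256 occupy positions 2–3 → average rank (2+3)/2 = 2.5.
The 2 values of 512 occupy positions 6–7 → average rank (6+7)/2 = 6.5.
The 2 values of 571 occupy positions 9–10 → average rank (9+10)/2 = 9.5.
Ranks ≤ 6: {1, 2.5, 2.5, 4, 5} → 5 values.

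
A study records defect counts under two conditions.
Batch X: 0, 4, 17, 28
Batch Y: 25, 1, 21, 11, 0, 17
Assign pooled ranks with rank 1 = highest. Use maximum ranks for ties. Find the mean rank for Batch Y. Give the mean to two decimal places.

Sorted (descending): 28, 25, 21, 17, 17, 11, 4, 1, 0, 0
The 2 values of 17 occupy positions 4–5 → each gets rank 5.
The 2 values of 0 occupy positions 9–10 → each gets rank 10.
Batch Y values → pooled ranks: 25→2, 1→8, 21→3, 11→6, 0→10, 17→5
Mean rank = (2 + 8 + 3 + 6 + 10 + 5) / 6 = 5.67

5.67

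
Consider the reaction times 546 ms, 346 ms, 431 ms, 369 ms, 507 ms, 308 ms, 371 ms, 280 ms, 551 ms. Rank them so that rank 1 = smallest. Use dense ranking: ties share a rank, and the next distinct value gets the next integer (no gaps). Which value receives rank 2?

308

Sorted (ascending): 280, 308, 346, 369, 371, 431, 507, 546, 551
No ties — each value takes its position as its rank.
Rank 2 → value 308.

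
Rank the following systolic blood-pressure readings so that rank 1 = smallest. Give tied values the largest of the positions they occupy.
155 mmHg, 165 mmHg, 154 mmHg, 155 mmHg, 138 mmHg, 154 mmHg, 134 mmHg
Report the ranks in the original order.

Sorted (ascending): 134, 138, 154, 154, 155, 155, 165
The 2 values of 154 occupy positions 3–4 → each gets rank 4.
The 2 values of 155 occupy positions 5–6 → each gets rank 6.

6, 7, 4, 6, 2, 4, 1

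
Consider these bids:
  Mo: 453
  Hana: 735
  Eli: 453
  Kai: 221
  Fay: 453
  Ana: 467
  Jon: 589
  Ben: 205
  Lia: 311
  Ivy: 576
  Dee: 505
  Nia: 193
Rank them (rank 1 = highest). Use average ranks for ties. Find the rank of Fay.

Sorted (descending): 735, 589, 576, 505, 467, 453, 453, 453, 311, 221, 205, 193
The 3 values of 453 occupy positions 6–8 → average rank 7.
Fay has value 453 → rank 7.

7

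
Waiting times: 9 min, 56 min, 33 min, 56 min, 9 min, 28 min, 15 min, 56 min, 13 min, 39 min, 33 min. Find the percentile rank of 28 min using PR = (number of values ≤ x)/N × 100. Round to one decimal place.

45.5

N = 11.
Strictly below 28: 4. Equal to 28: 1.
PR = 5/11 × 100 = 45.5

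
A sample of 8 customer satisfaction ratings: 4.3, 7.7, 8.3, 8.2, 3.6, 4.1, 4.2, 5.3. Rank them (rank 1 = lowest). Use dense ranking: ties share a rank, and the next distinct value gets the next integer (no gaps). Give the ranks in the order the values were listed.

4, 6, 8, 7, 1, 2, 3, 5

Sorted (ascending): 3.6, 4.1, 4.2, 4.3, 5.3, 7.7, 8.2, 8.3
No ties — each value takes its position as its rank.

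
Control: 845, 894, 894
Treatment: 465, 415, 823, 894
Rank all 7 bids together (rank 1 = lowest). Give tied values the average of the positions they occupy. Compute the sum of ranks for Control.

Sorted (ascending): 415, 465, 823, 845, 894, 894, 894
The 3 values of 894 occupy positions 5–7 → average rank 6.
Control values → pooled ranks: 845→4, 894→6, 894→6
Rank sum = 4 + 6 + 6 = 16

16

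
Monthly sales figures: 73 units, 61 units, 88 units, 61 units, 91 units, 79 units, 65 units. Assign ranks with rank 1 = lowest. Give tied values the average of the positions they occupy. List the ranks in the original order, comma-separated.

4, 1.5, 6, 1.5, 7, 5, 3

Sorted (ascending): 61, 61, 65, 73, 79, 88, 91
The 2 values of 61 occupy positions 1–2 → average rank (1+2)/2 = 1.5.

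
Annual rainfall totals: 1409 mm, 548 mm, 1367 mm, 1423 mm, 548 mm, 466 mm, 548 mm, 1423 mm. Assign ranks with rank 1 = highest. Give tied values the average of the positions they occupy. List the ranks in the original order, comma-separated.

3, 6, 4, 1.5, 6, 8, 6, 1.5

Sorted (descending): 1423, 1423, 1409, 1367, 548, 548, 548, 466
The 2 values of 1423 occupy positions 1–2 → average rank (1+2)/2 = 1.5.
The 3 values of 548 occupy positions 5–7 → average rank 6.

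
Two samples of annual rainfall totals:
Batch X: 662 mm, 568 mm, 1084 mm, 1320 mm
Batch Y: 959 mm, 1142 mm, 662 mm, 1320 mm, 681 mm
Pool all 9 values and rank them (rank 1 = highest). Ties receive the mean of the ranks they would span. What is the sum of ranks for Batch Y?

23

Sorted (descending): 1320, 1320, 1142, 1084, 959, 681, 662, 662, 568
The 2 values of 1320 occupy positions 1–2 → average rank (1+2)/2 = 1.5.
The 2 values of 662 occupy positions 7–8 → average rank (7+8)/2 = 7.5.
Batch Y values → pooled ranks: 959→5, 1142→3, 662→7.5, 1320→1.5, 681→6
Rank sum = 5 + 3 + 7.5 + 1.5 + 6 = 23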